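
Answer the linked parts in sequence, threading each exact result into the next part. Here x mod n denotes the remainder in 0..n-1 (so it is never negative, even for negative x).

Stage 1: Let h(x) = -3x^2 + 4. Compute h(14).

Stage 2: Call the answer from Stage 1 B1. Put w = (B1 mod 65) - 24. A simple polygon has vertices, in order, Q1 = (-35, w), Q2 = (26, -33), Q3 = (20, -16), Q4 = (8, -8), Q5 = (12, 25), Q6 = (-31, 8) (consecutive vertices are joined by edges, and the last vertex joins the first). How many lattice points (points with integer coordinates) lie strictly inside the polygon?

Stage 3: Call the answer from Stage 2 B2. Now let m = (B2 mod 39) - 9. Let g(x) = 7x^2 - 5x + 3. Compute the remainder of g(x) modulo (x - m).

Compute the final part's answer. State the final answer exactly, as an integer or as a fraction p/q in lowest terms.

Stage 1: -3*(14)^2 + 4 = (-588) + (4) = -584; answer -584
Stage 2: B1 = -584; w = -23; cross terms: (-35*-33 - 26*-23)=1753, (26*-16 - 20*-33)=244, (20*-8 - 8*-16)=-32, (8*25 - 12*-8)=296, (12*8 - -31*25)=871, (-31*-23 - -35*8)=993; twice the area = |4125| = 4125; area = 4125/2; boundary points = 1 + 1 + 4 + 1 + 1 + 1 = 9; strictly interior points = area - boundary/2 + 1 = 2059; answer 2059
Stage 3: B2 = 2059; m = 22; remainder = value at the root: 7*(22)^2 - 5*(22)^1 + 3 = (3388) + (-110) + (3) = 3281; answer 3281

3281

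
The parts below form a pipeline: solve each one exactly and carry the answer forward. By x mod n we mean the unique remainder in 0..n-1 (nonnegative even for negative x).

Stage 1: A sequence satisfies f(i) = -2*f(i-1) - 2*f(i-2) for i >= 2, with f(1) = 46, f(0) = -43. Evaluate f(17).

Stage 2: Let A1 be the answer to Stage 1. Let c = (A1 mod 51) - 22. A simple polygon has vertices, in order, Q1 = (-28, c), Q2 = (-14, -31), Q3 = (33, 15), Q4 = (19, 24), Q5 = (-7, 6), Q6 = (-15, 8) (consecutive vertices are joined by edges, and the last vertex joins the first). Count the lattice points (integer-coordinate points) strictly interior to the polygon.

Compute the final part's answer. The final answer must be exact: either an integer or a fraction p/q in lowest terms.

Stage 1: f(2) = -2*(46) - 2*(-43) = -6; iterating: f(2)=-6, f(3)=-80, f(4)=172, f(5)=-184, f(6)=24, f(7)=320, f(8)=-688, f(9)=736, f(10)=-96, f(11)=-1280, f(12)=2752, f(13)=-2944, f(14)=384, f(15)=5120, f(16)=-11008, f(17)=11776; answer 11776
Stage 2: A1 = 11776; c = 24; cross terms: (-28*-31 - -14*24)=1204, (-14*15 - 33*-31)=813, (33*24 - 19*15)=507, (19*6 - -7*24)=282, (-7*8 - -15*6)=34, (-15*24 - -28*8)=-136; twice the area = |2704| = 2704; area = 1352; boundary points = 1 + 1 + 1 + 2 + 2 + 1 = 8; strictly interior points = area - boundary/2 + 1 = 1349; answer 1349

1349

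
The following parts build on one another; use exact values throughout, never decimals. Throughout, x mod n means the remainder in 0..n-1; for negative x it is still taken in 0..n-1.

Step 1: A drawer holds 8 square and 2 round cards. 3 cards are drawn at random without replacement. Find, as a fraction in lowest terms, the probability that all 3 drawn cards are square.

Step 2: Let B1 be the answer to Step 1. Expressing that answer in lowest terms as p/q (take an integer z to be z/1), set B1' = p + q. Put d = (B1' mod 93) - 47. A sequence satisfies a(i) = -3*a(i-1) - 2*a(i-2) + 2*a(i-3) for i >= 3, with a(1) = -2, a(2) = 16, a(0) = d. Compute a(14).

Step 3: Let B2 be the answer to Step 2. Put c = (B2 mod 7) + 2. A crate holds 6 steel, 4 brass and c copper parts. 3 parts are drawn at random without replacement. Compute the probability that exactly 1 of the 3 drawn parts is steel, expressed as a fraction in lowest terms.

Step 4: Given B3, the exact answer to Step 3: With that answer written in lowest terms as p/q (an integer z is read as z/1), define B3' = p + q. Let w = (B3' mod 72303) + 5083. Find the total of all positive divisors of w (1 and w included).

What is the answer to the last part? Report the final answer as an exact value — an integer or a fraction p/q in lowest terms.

13248

Step 1: total draws C(10,3) = 120; favorable C(8,3) = 56; P = 7/15; answer 7/15
Step 2: B1 = 7/15; threaded value p + q = 22; d = -25; a(3) = -3*(16) - 2*(-2) + 2*(-25) = -94; iterating: a(3)=-94, a(4)=246, a(5)=-518, a(6)=874, a(7)=-1094, a(8)=498, a(9)=2442, a(10)=-10510, a(11)=27642, a(12)=-57022, a(13)=94762, a(14)=-114958; answer -114958
Step 3: B2 = -114958; c = 5; total draws C(15,3) = 455; favorable C(6,1)*C(9,2) = 216; P = 216/455; answer 216/455
Step 4: B3 = 216/455; threaded value p + q = 671; w = 5754; 5754 = 2 * 3 * 7 * 137; sigma = (1 + 2) * (1 + 3) * (1 + 7) * (1 + 137) = 3 * 4 * 8 * 138 = 13248; answer 13248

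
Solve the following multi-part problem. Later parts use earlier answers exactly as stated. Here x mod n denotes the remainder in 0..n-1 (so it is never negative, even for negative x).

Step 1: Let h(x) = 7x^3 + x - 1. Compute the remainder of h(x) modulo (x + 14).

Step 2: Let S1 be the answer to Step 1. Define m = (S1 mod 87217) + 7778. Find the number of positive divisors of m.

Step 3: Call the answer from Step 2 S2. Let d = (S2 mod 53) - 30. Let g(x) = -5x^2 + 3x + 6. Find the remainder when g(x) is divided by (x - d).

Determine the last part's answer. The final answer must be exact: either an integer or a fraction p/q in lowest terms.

Step 1: remainder = value at the root: 7*(-14)^3 + 1*(-14)^1 - 1 = (-19208) + (-14) + (-1) = -19223; answer -19223
Step 2: S1 = -19223; m = 75772; 75772 = 2^2 * 19 * 997; number of divisors = (2+1) * (1+1) * (1+1) = 12; answer 12
Step 3: S2 = 12; d = -18; remainder = value at the root: -5*(-18)^2 + 3*(-18)^1 + 6 = (-1620) + (-54) + (6) = -1668; answer -1668

-1668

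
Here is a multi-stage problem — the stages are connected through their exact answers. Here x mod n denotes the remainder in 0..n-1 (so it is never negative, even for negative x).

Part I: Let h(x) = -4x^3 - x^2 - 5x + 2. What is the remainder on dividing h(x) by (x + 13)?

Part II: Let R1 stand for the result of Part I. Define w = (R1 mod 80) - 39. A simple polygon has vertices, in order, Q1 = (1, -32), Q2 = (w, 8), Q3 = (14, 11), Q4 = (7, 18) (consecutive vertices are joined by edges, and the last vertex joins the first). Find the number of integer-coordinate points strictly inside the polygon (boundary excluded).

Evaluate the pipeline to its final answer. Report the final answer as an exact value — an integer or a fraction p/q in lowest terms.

Part I: remainder = value at the root: -4*(-13)^3 - 1*(-13)^2 - 5*(-13)^1 + 2 = (8788) + (-169) + (65) + (2) = 8686; answer 8686
Part II: R1 = 8686; w = 7; cross terms: (1*8 - 7*-32)=232, (7*11 - 14*8)=-35, (14*18 - 7*11)=175, (7*-32 - 1*18)=-242; twice the area = |130| = 130; area = 65; boundary points = 2 + 1 + 7 + 2 = 12; strictly interior points = area - boundary/2 + 1 = 60; answer 60

60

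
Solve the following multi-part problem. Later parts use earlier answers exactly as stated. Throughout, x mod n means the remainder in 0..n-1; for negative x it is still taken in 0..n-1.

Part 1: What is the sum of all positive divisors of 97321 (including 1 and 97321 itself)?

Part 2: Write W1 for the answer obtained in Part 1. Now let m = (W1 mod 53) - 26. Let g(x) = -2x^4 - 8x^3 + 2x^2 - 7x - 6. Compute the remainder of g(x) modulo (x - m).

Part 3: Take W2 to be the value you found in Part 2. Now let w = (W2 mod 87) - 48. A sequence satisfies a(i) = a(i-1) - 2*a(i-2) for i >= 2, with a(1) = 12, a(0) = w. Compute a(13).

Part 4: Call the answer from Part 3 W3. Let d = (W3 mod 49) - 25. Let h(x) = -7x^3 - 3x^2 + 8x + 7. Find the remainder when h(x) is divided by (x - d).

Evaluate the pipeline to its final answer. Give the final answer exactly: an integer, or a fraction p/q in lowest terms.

-7213

Part 1: 97321 = 7 * 13903; sigma = (1 + 7) * (1 + 13903) = 8 * 13904 = 111232; answer 111232
Part 2: W1 = 111232; m = 12; remainder = value at the root: -2*(12)^4 - 8*(12)^3 + 2*(12)^2 - 7*(12)^1 - 6 = (-41472) + (-13824) + (288) + (-84) + (-6) = -55098; answer -55098
Part 3: W2 = -55098; w = 12; a(2) = 1*(12) - 2*(12) = -12; iterating: a(2)=-12, a(3)=-36, a(4)=-12, a(5)=60, a(6)=84, a(7)=-36, a(8)=-204, a(9)=-132, a(10)=276, a(11)=540, a(12)=-12, a(13)=-1092; answer -1092
Part 4: W3 = -1092; d = 10; remainder = value at the root: -7*(10)^3 - 3*(10)^2 + 8*(10)^1 + 7 = (-7000) + (-300) + (80) + (7) = -7213; answer -7213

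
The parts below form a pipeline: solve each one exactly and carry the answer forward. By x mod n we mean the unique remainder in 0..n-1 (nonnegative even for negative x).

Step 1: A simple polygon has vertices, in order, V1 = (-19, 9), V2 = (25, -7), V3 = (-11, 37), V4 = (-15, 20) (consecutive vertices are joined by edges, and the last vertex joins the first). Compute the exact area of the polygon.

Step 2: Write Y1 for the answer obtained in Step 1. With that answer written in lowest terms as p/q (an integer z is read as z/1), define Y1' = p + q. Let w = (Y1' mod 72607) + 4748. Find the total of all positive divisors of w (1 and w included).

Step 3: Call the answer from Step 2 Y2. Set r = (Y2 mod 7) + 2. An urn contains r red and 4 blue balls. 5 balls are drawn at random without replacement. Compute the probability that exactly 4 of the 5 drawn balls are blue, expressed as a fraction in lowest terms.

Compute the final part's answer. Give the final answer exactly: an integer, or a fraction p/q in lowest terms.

1/3

Step 1: cross terms: (-19*-7 - 25*9)=-92, (25*37 - -11*-7)=848, (-11*20 - -15*37)=335, (-15*9 - -19*20)=245; twice the area = |1336| = 1336; area = 668; answer 668
Step 2: Y1 = 668; threaded value p + q = 669; w = 5417; 5417 is prime, so its only divisors are 1 and 5417; sigma = 1 + 5417 = 5418; answer 5418
Step 3: Y2 = 5418; r = 2; total draws C(6,5) = 6; favorable C(4,4)*C(2,1) = 2; P = 1/3; answer 1/3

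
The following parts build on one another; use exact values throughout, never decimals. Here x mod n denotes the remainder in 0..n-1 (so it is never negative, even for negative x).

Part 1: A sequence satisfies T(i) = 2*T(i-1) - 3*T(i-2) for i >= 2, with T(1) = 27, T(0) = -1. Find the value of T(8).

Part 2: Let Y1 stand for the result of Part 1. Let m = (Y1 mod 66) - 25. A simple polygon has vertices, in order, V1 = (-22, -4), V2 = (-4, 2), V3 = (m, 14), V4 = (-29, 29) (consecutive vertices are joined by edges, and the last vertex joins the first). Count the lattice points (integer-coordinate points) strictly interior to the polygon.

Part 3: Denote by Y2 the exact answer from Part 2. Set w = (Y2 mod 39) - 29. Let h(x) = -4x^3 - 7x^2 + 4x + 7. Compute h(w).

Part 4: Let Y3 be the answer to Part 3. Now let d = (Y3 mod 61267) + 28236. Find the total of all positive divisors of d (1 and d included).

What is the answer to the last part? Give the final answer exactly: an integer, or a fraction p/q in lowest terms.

90688

Part 1: T(2) = 2*(27) - 3*(-1) = 57; iterating: T(2)=57, T(3)=33, T(4)=-105, T(5)=-309, T(6)=-303, T(7)=321, T(8)=1551; answer 1551
Part 2: Y1 = 1551; m = 8; cross terms: (-22*2 - -4*-4)=-60, (-4*14 - 8*2)=-72, (8*29 - -29*14)=638, (-29*-4 - -22*29)=754; twice the area = |1260| = 1260; area = 630; boundary points = 6 + 12 + 1 + 1 = 20; strictly interior points = area - boundary/2 + 1 = 621; answer 621
Part 3: Y2 = 621; w = 7; -4*(7)^3 - 7*(7)^2 + 4*(7)^1 + 7 = (-1372) + (-343) + (28) + (7) = -1680; answer -1680
Part 4: Y3 = -1680; d = 87823; 87823 = 31 * 2833; sigma = (1 + 31) * (1 + 2833) = 32 * 2834 = 90688; answer 90688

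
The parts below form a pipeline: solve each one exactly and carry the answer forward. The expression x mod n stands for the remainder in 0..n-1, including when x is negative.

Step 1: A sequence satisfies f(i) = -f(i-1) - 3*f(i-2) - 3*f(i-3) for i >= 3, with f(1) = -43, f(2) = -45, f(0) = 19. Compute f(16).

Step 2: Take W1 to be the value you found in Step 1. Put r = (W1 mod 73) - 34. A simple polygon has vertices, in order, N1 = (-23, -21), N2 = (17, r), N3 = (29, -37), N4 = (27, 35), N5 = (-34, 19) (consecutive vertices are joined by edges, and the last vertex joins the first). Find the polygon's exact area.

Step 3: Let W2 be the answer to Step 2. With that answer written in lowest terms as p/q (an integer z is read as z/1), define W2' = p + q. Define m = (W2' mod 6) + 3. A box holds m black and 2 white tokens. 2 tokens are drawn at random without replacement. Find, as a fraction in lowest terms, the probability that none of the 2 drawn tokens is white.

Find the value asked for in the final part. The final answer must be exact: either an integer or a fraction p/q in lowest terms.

28/45

Step 1: f(3) = -1*(-45) - 3*(-43) - 3*(19) = 117; iterating: f(3)=117, f(4)=147, f(5)=-363, f(6)=-429, f(7)=1077, f(8)=1299, f(9)=-3243, f(10)=-3885, f(11)=9717, f(12)=11667, f(13)=-29163, f(14)=-34989, f(15)=87477, f(16)=104979; answer 104979
Step 2: W1 = 104979; r = -29; cross terms: (-23*-29 - 17*-21)=1024, (17*-37 - 29*-29)=212, (29*35 - 27*-37)=2014, (27*19 - -34*35)=1703, (-34*-21 - -23*19)=1151; twice the area = |6104| = 6104; area = 3052; answer 3052
Step 3: W2 = 3052; threaded value p + q = 3053; m = 8; total draws C(10,2) = 45; favorable C(8,2) = 28; P = 28/45; answer 28/45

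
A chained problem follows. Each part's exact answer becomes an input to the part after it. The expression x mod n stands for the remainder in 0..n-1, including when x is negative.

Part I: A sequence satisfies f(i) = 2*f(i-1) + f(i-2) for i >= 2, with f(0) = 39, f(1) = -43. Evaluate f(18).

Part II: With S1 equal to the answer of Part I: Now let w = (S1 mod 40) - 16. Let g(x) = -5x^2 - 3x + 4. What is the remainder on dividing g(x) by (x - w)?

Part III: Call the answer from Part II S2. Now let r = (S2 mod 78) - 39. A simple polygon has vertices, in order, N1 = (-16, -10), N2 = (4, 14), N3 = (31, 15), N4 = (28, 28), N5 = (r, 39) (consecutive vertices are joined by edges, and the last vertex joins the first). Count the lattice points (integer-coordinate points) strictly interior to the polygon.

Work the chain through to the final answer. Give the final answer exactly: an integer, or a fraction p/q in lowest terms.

Part I: f(2) = 2*(-43) + 1*(39) = -47; iterating: f(2)=-47, f(3)=-137, f(4)=-321, f(5)=-779, f(6)=-1879, f(7)=-4537, f(8)=-10953, f(9)=-26443, f(10)=-63839, f(11)=-154121, f(12)=-372081, f(13)=-898283, f(14)=-2168647, f(15)=-5235577, f(16)=-12639801, f(17)=-30515179, f(18)=-73670159; answer -73670159
Part II: S1 = -73670159; w = -15; remainder = value at the root: -5*(-15)^2 - 3*(-15)^1 + 4 = (-1125) + (45) + (4) = -1076; answer -1076
Part III: S2 = -1076; r = -23; cross terms: (-16*14 - 4*-10)=-184, (4*15 - 31*14)=-374, (31*28 - 28*15)=448, (28*39 - -23*28)=1736, (-23*-10 - -16*39)=854; twice the area = |2480| = 2480; area = 1240; boundary points = 4 + 1 + 1 + 1 + 7 = 14; strictly interior points = area - boundary/2 + 1 = 1234; answer 1234

1234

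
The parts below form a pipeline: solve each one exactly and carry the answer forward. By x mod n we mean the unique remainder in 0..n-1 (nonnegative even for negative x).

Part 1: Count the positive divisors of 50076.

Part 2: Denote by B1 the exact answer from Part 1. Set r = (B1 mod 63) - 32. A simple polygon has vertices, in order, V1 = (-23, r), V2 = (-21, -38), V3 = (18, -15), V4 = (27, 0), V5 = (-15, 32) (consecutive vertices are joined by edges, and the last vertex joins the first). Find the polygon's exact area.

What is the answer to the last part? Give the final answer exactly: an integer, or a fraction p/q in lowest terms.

Part 1: 50076 = 2^2 * 3^2 * 13 * 107; number of divisors = (2+1) * (2+1) * (1+1) * (1+1) = 36; answer 36
Part 2: B1 = 36; r = 4; cross terms: (-23*-38 - -21*4)=958, (-21*-15 - 18*-38)=999, (18*0 - 27*-15)=405, (27*32 - -15*0)=864, (-15*4 - -23*32)=676; twice the area = |3902| = 3902; area = 1951; answer 1951

1951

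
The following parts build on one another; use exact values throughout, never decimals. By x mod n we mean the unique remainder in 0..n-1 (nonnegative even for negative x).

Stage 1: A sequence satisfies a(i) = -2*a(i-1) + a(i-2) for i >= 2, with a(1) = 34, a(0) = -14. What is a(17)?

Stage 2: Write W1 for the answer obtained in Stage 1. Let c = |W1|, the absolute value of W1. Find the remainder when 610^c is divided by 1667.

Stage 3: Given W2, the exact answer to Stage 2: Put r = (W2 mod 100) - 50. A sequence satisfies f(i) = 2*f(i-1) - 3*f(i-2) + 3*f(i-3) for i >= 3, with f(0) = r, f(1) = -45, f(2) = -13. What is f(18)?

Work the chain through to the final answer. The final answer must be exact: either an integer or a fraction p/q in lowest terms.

36782

Stage 1: a(2) = -2*(34) + 1*(-14) = -82; iterating: a(2)=-82, a(3)=198, a(4)=-478, a(5)=1154, a(6)=-2786, a(7)=6726, a(8)=-16238, a(9)=39202, a(10)=-94642, a(11)=228486, a(12)=-551614, a(13)=1331714, a(14)=-3215042, a(15)=7761798, a(16)=-18738638, a(17)=45239074; answer 45239074
Stage 2: W1 = 45239074; c = 45239074; squarings mod 1667: 610^1=610, 610^2=359, 610^4=522, 610^8=763, 610^16=386, 610^32=633, 610^64=609, 610^128=807, 610^256=1119, 610^512=244, 610^1024=1191, 610^2048=1531, 610^4096=159, 610^8192=276, 610^16384=1161, 610^32768=985, 610^65536=31, 610^131072=961, 610^262144=3, 610^524288=9, 610^1048576=81, 610^2097152=1560, 610^4194304=1447, 610^8388608=57, 610^16777216=1582, 610^33554432=557; 610^45239074 = 610^2 * 610^32 * 610^256 * 610^512 * 610^2048 * 610^16384 * 610^131072 * 610^1048576 * 610^2097152 * 610^8388608 * 610^33554432 = 270 (mod 1667); answer 270
Stage 3: W2 = 270; r = 20; f(3) = 2*(-13) - 3*(-45) + 3*(20) = 169; iterating: f(3)=169, f(4)=242, f(5)=-62, f(6)=-343, f(7)=226, f(8)=1295, f(9)=883, f(10)=-1441, f(11)=-1646, f(12)=3680, f(13)=7975, f(14)=-28, f(15)=-12941, f(16)=-1873, f(17)=34993, f(18)=36782; answer 36782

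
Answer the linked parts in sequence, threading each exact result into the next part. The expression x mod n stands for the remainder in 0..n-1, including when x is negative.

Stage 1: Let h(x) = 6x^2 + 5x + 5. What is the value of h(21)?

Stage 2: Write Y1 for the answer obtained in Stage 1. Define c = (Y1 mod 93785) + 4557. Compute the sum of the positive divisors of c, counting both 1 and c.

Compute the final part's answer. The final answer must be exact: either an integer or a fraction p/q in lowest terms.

7488

Stage 1: 6*(21)^2 + 5*(21)^1 + 5 = (2646) + (105) + (5) = 2756; answer 2756
Stage 2: Y1 = 2756; c = 7313; 7313 = 71 * 103; sigma = (1 + 71) * (1 + 103) = 72 * 104 = 7488; answer 7488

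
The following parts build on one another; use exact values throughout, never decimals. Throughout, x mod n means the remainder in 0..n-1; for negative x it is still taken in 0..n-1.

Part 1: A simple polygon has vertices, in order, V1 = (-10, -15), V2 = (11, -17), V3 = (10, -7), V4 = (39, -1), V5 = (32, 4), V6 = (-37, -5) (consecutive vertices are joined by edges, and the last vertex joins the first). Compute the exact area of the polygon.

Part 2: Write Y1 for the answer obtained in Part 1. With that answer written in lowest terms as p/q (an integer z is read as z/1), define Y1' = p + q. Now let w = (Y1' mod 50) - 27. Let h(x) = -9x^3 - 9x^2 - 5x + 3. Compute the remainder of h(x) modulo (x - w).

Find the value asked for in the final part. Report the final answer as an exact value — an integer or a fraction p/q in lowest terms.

Part 1: cross terms: (-10*-17 - 11*-15)=335, (11*-7 - 10*-17)=93, (10*-1 - 39*-7)=263, (39*4 - 32*-1)=188, (32*-5 - -37*4)=-12, (-37*-15 - -10*-5)=505; twice the area = |1372| = 1372; area = 686; answer 686
Part 2: Y1 = 686; threaded value p + q = 687; w = 10; remainder = value at the root: -9*(10)^3 - 9*(10)^2 - 5*(10)^1 + 3 = (-9000) + (-900) + (-50) + (3) = -9947; answer -9947

-9947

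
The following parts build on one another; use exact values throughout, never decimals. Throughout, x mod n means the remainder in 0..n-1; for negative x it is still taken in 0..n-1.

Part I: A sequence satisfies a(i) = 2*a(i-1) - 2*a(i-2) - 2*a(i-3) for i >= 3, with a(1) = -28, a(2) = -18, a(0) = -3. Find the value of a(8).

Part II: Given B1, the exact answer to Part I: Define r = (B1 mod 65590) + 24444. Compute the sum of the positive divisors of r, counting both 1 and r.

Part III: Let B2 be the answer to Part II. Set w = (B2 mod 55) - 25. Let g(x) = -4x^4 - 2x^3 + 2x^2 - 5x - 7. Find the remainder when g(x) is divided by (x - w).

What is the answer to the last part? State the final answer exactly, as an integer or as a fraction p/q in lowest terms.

-8792

Part I: a(3) = 2*(-18) - 2*(-28) - 2*(-3) = 26; iterating: a(3)=26, a(4)=144, a(5)=272, a(6)=204, a(7)=-424, a(8)=-1800; answer -1800
Part II: B1 = -1800; r = 88234; 88234 = 2 * 157 * 281; sigma = (1 + 2) * (1 + 157) * (1 + 281) = 3 * 158 * 282 = 133668; answer 133668
Part III: B2 = 133668; w = -7; remainder = value at the root: -4*(-7)^4 - 2*(-7)^3 + 2*(-7)^2 - 5*(-7)^1 - 7 = (-9604) + (686) + (98) + (35) + (-7) = -8792; answer -8792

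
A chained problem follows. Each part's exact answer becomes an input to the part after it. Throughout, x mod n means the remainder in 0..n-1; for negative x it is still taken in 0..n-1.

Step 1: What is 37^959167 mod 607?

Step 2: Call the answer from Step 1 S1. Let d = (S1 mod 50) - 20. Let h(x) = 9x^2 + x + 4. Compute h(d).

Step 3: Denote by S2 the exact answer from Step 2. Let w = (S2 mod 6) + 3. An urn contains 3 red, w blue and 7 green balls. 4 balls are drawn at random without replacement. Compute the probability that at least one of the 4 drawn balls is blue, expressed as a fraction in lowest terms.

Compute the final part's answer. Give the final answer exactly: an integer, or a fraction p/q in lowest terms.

Step 1: squarings mod 607: 37^1=37, 37^2=155, 37^4=352, 37^8=76, 37^16=313, 37^32=242, 37^64=292, 37^128=284, 37^256=532, 37^512=162, 37^1024=143, 37^2048=418, 37^4096=515, 37^8192=573, 37^16384=549, 37^32768=329, 37^65536=195, 37^131072=391, 37^262144=524, 37^524288=212; 37^959167 = 37^1 * 37^2 * 37^4 * 37^8 * 37^16 * 37^32 * 37^128 * 37^512 * 37^8192 * 37^32768 * 37^131072 * 37^262144 * 37^524288 = 42 (mod 607); answer 42
Step 2: S1 = 42; d = 22; 9*(22)^2 + 1*(22)^1 + 4 = (4356) + (22) + (4) = 4382; answer 4382
Step 3: S2 = 4382; w = 5; total draws C(15,4) = 1365; complement C(10,4) = 210; favorable 1365 - 210 = 1155; P = 11/13; answer 11/13

11/13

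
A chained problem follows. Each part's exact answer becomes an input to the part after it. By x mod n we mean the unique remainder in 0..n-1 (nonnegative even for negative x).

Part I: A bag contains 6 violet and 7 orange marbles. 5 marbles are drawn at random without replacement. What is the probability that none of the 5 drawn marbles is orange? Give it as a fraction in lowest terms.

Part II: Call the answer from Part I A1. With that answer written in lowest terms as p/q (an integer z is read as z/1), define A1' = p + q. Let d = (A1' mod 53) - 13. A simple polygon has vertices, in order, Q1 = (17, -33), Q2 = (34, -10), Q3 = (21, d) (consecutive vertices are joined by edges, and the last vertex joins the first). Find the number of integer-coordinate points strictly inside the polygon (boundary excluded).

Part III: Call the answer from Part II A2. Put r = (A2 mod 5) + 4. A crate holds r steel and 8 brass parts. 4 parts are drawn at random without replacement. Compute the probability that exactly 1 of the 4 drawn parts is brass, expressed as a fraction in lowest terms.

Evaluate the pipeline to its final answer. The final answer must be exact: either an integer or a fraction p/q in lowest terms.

8/39

Part I: total draws C(13,5) = 1287; favorable C(6,5) = 6; P = 2/429; answer 2/429
Part II: A1 = 2/429; threaded value p + q = 431; d = -6; cross terms: (17*-10 - 34*-33)=952, (34*-6 - 21*-10)=6, (21*-33 - 17*-6)=-591; twice the area = |367| = 367; area = 367/2; boundary points = 1 + 1 + 1 = 3; strictly interior points = area - boundary/2 + 1 = 183; answer 183
Part III: A2 = 183; r = 7; total draws C(15,4) = 1365; favorable C(8,1)*C(7,3) = 280; P = 8/39; answer 8/39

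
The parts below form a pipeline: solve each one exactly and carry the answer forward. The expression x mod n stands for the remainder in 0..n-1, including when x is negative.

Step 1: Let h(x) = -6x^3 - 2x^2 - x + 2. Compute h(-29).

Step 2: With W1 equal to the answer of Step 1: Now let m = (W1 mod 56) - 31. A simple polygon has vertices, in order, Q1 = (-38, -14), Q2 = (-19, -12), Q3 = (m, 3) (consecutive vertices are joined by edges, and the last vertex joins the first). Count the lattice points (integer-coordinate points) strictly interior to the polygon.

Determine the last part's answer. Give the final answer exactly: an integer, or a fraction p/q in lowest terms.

Step 1: -6*(-29)^3 - 2*(-29)^2 - 1*(-29)^1 + 2 = (146334) + (-1682) + (29) + (2) = 144683; answer 144683
Step 2: W1 = 144683; m = 4; cross terms: (-38*-12 - -19*-14)=190, (-19*3 - 4*-12)=-9, (4*-14 - -38*3)=58; twice the area = |239| = 239; area = 239/2; boundary points = 1 + 1 + 1 = 3; strictly interior points = area - boundary/2 + 1 = 119; answer 119

119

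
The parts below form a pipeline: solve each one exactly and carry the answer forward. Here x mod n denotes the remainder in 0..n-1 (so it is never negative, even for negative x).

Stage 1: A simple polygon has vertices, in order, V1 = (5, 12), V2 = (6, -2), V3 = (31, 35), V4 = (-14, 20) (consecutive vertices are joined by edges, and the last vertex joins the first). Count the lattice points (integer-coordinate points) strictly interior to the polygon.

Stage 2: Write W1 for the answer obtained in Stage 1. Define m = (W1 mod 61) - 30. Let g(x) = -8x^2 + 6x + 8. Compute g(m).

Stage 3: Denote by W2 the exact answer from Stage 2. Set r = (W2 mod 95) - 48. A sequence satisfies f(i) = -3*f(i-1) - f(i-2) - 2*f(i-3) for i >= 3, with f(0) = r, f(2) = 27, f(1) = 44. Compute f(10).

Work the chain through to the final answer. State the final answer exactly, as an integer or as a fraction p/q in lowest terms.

Stage 1: cross terms: (5*-2 - 6*12)=-82, (6*35 - 31*-2)=272, (31*20 - -14*35)=1110, (-14*12 - 5*20)=-268; twice the area = |1032| = 1032; area = 516; boundary points = 1 + 1 + 15 + 1 = 18; strictly interior points = area - boundary/2 + 1 = 508; answer 508
Stage 2: W1 = 508; m = -10; -8*(-10)^2 + 6*(-10)^1 + 8 = (-800) + (-60) + (8) = -852; answer -852
Stage 3: W2 = -852; r = -45; f(3) = -3*(27) - 1*(44) - 2*(-45) = -35; iterating: f(3)=-35, f(4)=-10, f(5)=11, f(6)=47, f(7)=-132, f(8)=327, f(9)=-943, f(10)=2766; answer 2766

2766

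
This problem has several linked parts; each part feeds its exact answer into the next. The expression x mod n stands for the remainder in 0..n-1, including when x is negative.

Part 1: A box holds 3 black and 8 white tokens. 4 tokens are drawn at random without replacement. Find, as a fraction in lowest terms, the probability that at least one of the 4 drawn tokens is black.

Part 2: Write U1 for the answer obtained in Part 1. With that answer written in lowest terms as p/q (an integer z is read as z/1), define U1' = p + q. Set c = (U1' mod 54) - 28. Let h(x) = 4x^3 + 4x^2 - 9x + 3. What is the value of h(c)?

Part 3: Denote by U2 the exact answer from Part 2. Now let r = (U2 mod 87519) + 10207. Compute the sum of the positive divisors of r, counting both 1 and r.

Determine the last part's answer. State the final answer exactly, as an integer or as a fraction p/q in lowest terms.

128520

Part 1: total draws C(11,4) = 330; complement C(8,4) = 70; favorable 330 - 70 = 260; P = 26/33; answer 26/33
Part 2: U1 = 26/33; threaded value p + q = 59; c = -23; 4*(-23)^3 + 4*(-23)^2 - 9*(-23)^1 + 3 = (-48668) + (2116) + (207) + (3) = -46342; answer -46342
Part 3: U2 = -46342; r = 51384; 51384 = 2^3 * 3 * 2141; sigma = (1 + 2 + 4 + 8) * (1 + 3) * (1 + 2141) = 15 * 4 * 2142 = 128520; answer 128520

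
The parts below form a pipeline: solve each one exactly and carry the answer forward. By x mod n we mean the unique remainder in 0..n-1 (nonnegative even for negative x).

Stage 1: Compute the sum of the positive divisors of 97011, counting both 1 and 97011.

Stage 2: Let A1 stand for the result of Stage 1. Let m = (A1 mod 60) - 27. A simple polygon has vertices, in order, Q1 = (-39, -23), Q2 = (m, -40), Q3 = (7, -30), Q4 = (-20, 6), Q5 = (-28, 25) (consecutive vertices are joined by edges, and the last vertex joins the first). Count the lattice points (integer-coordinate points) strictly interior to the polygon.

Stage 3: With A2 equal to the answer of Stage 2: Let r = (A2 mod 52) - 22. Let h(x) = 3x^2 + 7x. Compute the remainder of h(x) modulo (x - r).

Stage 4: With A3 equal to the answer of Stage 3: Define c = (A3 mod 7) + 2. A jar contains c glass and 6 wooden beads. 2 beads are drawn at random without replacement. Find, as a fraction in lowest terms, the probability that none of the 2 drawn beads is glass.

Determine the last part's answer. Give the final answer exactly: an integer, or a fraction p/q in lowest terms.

Stage 1: 97011 = 3^3 * 3593; sigma = (1 + 3 + 9 + 27) * (1 + 3593) = 40 * 3594 = 143760; answer 143760
Stage 2: A1 = 143760; m = -27; cross terms: (-39*-40 - -27*-23)=939, (-27*-30 - 7*-40)=1090, (7*6 - -20*-30)=-558, (-20*25 - -28*6)=-332, (-28*-23 - -39*25)=1619; twice the area = |2758| = 2758; area = 1379; boundary points = 1 + 2 + 9 + 1 + 1 = 14; strictly interior points = area - boundary/2 + 1 = 1373; answer 1373
Stage 3: A2 = 1373; r = -1; remainder = value at the root: 3*(-1)^2 + 7*(-1)^1 = (3) + (-7) = -4; answer -4
Stage 4: A3 = -4; c = 5; total draws C(11,2) = 55; favorable C(6,2) = 15; P = 3/11; answer 3/11

3/11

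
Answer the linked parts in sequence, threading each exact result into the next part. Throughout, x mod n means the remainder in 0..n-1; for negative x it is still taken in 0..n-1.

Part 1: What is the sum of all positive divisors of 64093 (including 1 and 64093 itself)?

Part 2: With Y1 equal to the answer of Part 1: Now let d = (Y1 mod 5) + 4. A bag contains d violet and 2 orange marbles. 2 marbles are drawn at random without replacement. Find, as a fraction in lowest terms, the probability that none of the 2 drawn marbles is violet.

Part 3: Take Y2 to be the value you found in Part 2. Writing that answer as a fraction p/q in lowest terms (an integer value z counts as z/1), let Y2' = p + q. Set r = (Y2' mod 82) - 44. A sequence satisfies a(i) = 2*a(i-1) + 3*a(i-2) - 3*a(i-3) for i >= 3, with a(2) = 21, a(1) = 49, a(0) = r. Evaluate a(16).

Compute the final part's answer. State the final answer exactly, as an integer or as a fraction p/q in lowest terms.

Part 1: 64093 = 107 * 599; sigma = (1 + 107) * (1 + 599) = 108 * 600 = 64800; answer 64800
Part 2: Y1 = 64800; d = 4; total draws C(6,2) = 15; favorable C(2,2) = 1; P = 1/15; answer 1/15
Part 3: Y2 = 1/15; threaded value p + q = 16; r = -28; a(3) = 2*(21) + 3*(49) - 3*(-28) = 273; iterating: a(3)=273, a(4)=462, a(5)=1680, a(6)=3927, a(7)=11508, a(8)=29757, a(9)=82257, a(10)=219261, a(11)=596022, a(12)=1603056, a(13)=4336395, a(14)=11693892, a(15)=31587801, a(16)=85248093; answer 85248093

85248093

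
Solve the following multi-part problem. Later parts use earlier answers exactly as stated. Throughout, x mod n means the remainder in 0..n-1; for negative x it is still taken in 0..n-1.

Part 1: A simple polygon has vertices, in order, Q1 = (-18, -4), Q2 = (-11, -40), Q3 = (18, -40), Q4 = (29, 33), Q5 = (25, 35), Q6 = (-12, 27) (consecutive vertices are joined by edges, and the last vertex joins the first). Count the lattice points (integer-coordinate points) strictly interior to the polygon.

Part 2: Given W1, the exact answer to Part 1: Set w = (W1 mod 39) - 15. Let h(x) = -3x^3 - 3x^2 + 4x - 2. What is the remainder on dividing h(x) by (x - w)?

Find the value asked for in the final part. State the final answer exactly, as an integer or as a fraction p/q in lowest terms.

-29024

Part 1: cross terms: (-18*-40 - -11*-4)=676, (-11*-40 - 18*-40)=1160, (18*33 - 29*-40)=1754, (29*35 - 25*33)=190, (25*27 - -12*35)=1095, (-12*-4 - -18*27)=534; twice the area = |5409| = 5409; area = 5409/2; boundary points = 1 + 29 + 1 + 2 + 1 + 1 = 35; strictly interior points = area - boundary/2 + 1 = 2688; answer 2688
Part 2: W1 = 2688; w = 21; remainder = value at the root: -3*(21)^3 - 3*(21)^2 + 4*(21)^1 - 2 = (-27783) + (-1323) + (84) + (-2) = -29024; answer -29024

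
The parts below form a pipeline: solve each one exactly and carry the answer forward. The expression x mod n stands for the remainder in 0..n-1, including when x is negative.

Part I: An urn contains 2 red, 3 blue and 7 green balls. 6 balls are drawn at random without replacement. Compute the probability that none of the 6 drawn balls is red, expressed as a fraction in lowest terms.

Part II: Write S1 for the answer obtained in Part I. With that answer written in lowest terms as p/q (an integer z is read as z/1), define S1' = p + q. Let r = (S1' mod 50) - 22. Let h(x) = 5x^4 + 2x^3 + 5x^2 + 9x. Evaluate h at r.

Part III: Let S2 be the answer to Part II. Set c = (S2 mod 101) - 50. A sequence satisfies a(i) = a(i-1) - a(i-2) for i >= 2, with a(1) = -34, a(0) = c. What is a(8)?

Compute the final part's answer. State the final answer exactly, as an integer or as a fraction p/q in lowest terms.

Part I: total draws C(12,6) = 924; favorable C(10,6) = 210; P = 5/22; answer 5/22
Part II: S1 = 5/22; threaded value p + q = 27; r = 5; 5*(5)^4 + 2*(5)^3 + 5*(5)^2 + 9*(5)^1 = (3125) + (250) + (125) + (45) = 3545; answer 3545
Part III: S2 = 3545; c = -40; a(2) = 1*(-34) - 1*(-40) = 6; iterating: a(2)=6, a(3)=40, a(4)=34, a(5)=-6, a(6)=-40, a(7)=-34, a(8)=6; answer 6

6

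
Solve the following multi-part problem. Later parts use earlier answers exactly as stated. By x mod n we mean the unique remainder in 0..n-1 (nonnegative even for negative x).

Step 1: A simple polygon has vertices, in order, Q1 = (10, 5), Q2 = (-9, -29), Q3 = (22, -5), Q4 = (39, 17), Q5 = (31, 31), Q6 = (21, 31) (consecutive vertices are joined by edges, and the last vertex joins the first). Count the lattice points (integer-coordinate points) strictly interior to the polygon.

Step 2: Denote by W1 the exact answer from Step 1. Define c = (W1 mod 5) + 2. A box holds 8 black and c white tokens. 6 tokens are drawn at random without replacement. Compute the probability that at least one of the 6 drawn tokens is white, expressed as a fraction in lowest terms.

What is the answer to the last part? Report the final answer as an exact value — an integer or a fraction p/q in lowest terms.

13/15

Step 1: cross terms: (10*-29 - -9*5)=-245, (-9*-5 - 22*-29)=683, (22*17 - 39*-5)=569, (39*31 - 31*17)=682, (31*31 - 21*31)=310, (21*5 - 10*31)=-205; twice the area = |1794| = 1794; area = 897; boundary points = 1 + 1 + 1 + 2 + 10 + 1 = 16; strictly interior points = area - boundary/2 + 1 = 890; answer 890
Step 2: W1 = 890; c = 2; total draws C(10,6) = 210; complement C(8,6) = 28; favorable 210 - 28 = 182; P = 13/15; answer 13/15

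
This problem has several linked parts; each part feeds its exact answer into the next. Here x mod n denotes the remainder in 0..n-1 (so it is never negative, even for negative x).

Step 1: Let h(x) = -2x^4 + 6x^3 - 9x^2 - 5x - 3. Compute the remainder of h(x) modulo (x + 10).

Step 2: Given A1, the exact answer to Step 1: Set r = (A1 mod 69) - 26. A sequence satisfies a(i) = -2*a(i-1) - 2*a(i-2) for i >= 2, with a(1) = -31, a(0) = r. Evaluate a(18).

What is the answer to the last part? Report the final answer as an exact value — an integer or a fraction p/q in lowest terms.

Step 1: remainder = value at the root: -2*(-10)^4 + 6*(-10)^3 - 9*(-10)^2 - 5*(-10)^1 - 3 = (-20000) + (-6000) + (-900) + (50) + (-3) = -26853; answer -26853
Step 2: A1 = -26853; r = 31; a(2) = -2*(-31) - 2*(31) = 0; iterating: a(2)=0, a(3)=62, a(4)=-124, a(5)=124, a(6)=0, a(7)=-248, a(8)=496, a(9)=-496, a(10)=0, a(11)=992, a(12)=-1984, a(13)=1984, a(14)=0, a(15)=-3968, a(16)=7936, a(17)=-7936, a(18)=0; answer 0

0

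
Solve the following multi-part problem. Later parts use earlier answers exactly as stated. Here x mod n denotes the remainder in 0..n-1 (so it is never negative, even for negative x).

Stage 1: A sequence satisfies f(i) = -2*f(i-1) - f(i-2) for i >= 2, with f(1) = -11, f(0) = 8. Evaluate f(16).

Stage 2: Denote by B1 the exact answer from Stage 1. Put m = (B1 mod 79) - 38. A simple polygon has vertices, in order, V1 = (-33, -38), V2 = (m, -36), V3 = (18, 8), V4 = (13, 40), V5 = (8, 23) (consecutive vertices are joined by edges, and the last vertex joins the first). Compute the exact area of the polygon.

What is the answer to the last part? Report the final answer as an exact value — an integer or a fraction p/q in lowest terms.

1857

Stage 1: f(2) = -2*(-11) - 1*(8) = 14; iterating: f(2)=14, f(3)=-17, f(4)=20, f(5)=-23, f(6)=26, f(7)=-29, f(8)=32, f(9)=-35, f(10)=38, f(11)=-41, f(12)=44, f(13)=-47, f(14)=50, f(15)=-53, f(16)=56; answer 56
Stage 2: B1 = 56; m = 18; cross terms: (-33*-36 - 18*-38)=1872, (18*8 - 18*-36)=792, (18*40 - 13*8)=616, (13*23 - 8*40)=-21, (8*-38 - -33*23)=455; twice the area = |3714| = 3714; area = 1857; answer 1857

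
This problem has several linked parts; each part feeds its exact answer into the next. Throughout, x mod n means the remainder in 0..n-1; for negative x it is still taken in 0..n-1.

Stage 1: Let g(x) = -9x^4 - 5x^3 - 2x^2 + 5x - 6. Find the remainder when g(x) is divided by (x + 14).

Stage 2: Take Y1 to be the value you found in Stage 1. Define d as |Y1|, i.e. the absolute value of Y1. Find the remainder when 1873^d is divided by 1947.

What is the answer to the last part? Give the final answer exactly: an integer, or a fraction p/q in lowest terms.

1747

Stage 1: remainder = value at the root: -9*(-14)^4 - 5*(-14)^3 - 2*(-14)^2 + 5*(-14)^1 - 6 = (-345744) + (13720) + (-392) + (-70) + (-6) = -332492; answer -332492
Stage 2: Y1 = -332492; d = 332492; squarings mod 1947: 1873^1=1873, 1873^2=1582, 1873^4=829, 1873^8=1897, 1873^16=553, 1873^32=130, 1873^64=1324, 1873^128=676, 1873^256=1378, 1873^512=559, 1873^1024=961, 1873^2048=643, 1873^4096=685, 1873^8192=1945, 1873^16384=4, 1873^32768=16, 1873^65536=256, 1873^131072=1285, 1873^262144=169; 1873^332492 = 1873^4 * 1873^8 * 1873^64 * 1873^128 * 1873^512 * 1873^4096 * 1873^65536 * 1873^262144 = 1747 (mod 1947); answer 1747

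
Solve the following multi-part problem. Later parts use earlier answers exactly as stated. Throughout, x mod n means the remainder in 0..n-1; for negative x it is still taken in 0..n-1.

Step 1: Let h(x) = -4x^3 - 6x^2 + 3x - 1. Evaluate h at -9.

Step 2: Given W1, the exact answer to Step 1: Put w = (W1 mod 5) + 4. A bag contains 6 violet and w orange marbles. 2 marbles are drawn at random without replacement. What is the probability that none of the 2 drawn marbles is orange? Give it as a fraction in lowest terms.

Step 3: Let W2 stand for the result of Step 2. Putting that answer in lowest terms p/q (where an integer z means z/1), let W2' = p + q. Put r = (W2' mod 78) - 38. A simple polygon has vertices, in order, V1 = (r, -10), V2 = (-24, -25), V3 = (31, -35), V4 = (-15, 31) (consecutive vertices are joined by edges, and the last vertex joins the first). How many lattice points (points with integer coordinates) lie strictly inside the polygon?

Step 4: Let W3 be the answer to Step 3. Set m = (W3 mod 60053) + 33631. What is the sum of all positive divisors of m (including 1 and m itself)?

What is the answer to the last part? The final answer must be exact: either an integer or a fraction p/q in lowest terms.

Step 1: -4*(-9)^3 - 6*(-9)^2 + 3*(-9)^1 - 1 = (2916) + (-486) + (-27) + (-1) = 2402; answer 2402
Step 2: W1 = 2402; w = 6; total draws C(12,2) = 66; favorable C(6,2) = 15; P = 5/22; answer 5/22
Step 3: W2 = 5/22; threaded value p + q = 27; r = -11; cross terms: (-11*-25 - -24*-10)=35, (-24*-35 - 31*-25)=1615, (31*31 - -15*-35)=436, (-15*-10 - -11*31)=491; twice the area = |2577| = 2577; area = 2577/2; boundary points = 1 + 5 + 2 + 1 = 9; strictly interior points = area - boundary/2 + 1 = 1285; answer 1285
Step 4: W3 = 1285; m = 34916; 34916 = 2^2 * 7 * 29 * 43; sigma = (1 + 2 + 4) * (1 + 7) * (1 + 29) * (1 + 43) = 7 * 8 * 30 * 44 = 73920; answer 73920

73920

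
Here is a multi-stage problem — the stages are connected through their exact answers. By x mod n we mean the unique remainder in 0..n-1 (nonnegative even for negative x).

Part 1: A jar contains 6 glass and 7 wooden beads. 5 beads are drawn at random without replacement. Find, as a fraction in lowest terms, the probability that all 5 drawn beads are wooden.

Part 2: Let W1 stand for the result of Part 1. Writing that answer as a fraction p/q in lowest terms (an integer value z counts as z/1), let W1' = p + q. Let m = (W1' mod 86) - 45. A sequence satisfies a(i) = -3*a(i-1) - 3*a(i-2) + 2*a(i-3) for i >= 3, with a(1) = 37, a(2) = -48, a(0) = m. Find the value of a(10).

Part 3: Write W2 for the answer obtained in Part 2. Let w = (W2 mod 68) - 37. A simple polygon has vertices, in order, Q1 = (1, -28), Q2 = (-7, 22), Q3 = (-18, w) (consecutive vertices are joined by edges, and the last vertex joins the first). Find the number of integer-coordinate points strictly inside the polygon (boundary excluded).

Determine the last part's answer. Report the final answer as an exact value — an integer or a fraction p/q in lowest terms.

Part 1: total draws C(13,5) = 1287; favorable C(7,5) = 21; P = 7/429; answer 7/429
Part 2: W1 = 7/429; threaded value p + q = 436; m = -39; a(3) = -3*(-48) - 3*(37) + 2*(-39) = -45; iterating: a(3)=-45, a(4)=353, a(5)=-1020, a(6)=1911, a(7)=-1967, a(8)=-1872, a(9)=15339, a(10)=-44335; answer -44335
Part 3: W2 = -44335; w = -36; cross terms: (1*22 - -7*-28)=-174, (-7*-36 - -18*22)=648, (-18*-28 - 1*-36)=540; twice the area = |1014| = 1014; area = 507; boundary points = 2 + 1 + 1 = 4; strictly interior points = area - boundary/2 + 1 = 506; answer 506

506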